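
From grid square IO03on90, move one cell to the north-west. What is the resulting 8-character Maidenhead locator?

Longitude extended square 9; −1 → 8.
Latitude extended square 0; +1 → 1.

IO03on81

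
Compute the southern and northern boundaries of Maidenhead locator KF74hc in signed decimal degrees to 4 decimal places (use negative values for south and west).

-35.9167, -35.8750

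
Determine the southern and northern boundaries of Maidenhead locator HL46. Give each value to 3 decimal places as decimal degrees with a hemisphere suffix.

26.000° N, 27.000° N

Field H=7, L=11: +7·20° lon, +11·10° lat → SW at lon -40°, lat 20°.
Square 4, 6: +4·2° lon, +6·1° lat → SW at lon -32°, lat 26°.
Cell spans 2° lon × 1° lat.
south 26.000° N, north 27.000° N.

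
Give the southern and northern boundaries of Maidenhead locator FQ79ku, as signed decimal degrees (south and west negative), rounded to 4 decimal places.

Field F=5, Q=16: +5·20° lon, +16·10° lat → SW at lon -80°, lat 70°.
Square 7, 9: +7·2° lon, +9·1° lat → SW at lon -66°, lat 79°.
Subsquare k=10, u=20: +10·0.0833333° lon, +20·0.0416667° lat → SW at lon -65.1667°, lat 79.8333°.
Cell spans 0.0833333° lon × 0.0416667° lat.
south 79.8333, north 79.8750.

79.8333, 79.8750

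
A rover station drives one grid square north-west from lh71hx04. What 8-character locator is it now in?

Longitude extended square 0; −1 → -1, wraps to 9, carry into subsquare.
Longitude subsquare h = 7; −1 → 6 = g.
Latitude extended square 4; +1 → 5.

LH71gx95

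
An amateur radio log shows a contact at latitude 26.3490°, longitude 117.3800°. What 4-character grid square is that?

OL86

Offset from 180°W / 90°S: lon 297.38°, lat 116.35°.
Field: 297.38/20 → 14 → O, 116.35/10 → 11 → L; chars OL.
Square: 17.38/2 → 8, 6.35/1 → 6; chars 86.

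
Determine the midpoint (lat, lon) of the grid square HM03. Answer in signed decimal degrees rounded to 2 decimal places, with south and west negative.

Field H=7, M=12: +7·20° lon, +12·10° lat → SW at lon -40°, lat 30°.
Square 0, 3: +0·2° lon, +3·1° lat → SW at lon -40°, lat 33°.
Cell spans 2° lon × 1° lat. Centre is SW corner plus half of each.
latitude 33.50, longitude -39.00.

33.50, -39.00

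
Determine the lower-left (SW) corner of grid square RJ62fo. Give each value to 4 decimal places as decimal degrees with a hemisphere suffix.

Field R=17, J=9: +17·20° lon, +9·10° lat → SW at lon 160°, lat 0°.
Square 6, 2: +6·2° lon, +2·1° lat → SW at lon 172°, lat 2°.
Subsquare f=5, o=14: +5·0.0833333° lon, +14·0.0416667° lat → SW at lon 172.417°, lat 2.58333°.
latitude 2.5833° N, longitude 172.4167° E.

2.5833° N, 172.4167° E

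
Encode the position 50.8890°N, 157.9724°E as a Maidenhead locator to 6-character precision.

QO80xv

Offset from 180°W / 90°S: lon 337.9724°, lat 140.8890°.
Field: lon ⌊337.9724/20⌋ = 16 → Q; lat ⌊140.8890/10⌋ = 14 → O.
Square: lon ⌊17.9724/2⌋ = 8; lat ⌊0.8890/1⌋ = 0.
Subsquare: lon ⌊1.9724/0.0833333⌋ = 23 → x; lat ⌊0.8890/0.0416667⌋ = 21 → v.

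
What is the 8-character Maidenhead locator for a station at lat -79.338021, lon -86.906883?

Offset from 180°W / 90°S: lon 93.09312°, lat 10.66198°.
Field: 93.09312/20 → 4 → E, 10.66198/10 → 1 → B; chars EB.
Square: 13.09312/2 → 6, 0.66198/1 → 0; chars 60.
Subsquare: 1.09312/0.0833333 → 13 → n, 0.66198/0.0416667 → 15 → p; chars np.
Extended square: 0.00978/0.00833333 → 1, 0.03698/0.00416667 → 8; chars 18.

EB60np18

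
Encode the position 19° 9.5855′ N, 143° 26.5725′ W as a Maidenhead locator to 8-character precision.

Shift to the Maidenhead origin (180°W, 90°S): lon 36.55713, lat 109.15976.
Field (20°×10°, letters A–R): lon ⌊36.55713/20⌋ = 1 → B; lat ⌊109.15976/10⌋ = 10 → K.
Square (2°×1°, digits 0–9): lon ⌊16.55713/2⌋ = 8; lat ⌊9.15976/1⌋ = 9.
Subsquare (5′×2.5′, letters a–x): lon ⌊0.55713/0.0833333⌋ = 6 → g; lat ⌊0.15976/0.0416667⌋ = 3 → d.
Extended square (30″×15″, digits 0–9): lon ⌊0.05713/0.00833333⌋ = 6; lat ⌊0.03476/0.00416667⌋ = 8.

BK89gd68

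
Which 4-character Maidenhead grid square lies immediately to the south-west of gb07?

Longitude square 0; −1 → -1, wraps to 9, carry into field.
Longitude field G = 6; −1 → 5 = F.
Latitude square 7; −1 → 6.

FB96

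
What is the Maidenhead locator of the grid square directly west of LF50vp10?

Longitude extended square 1; −1 → 0.
The latitude characters are unchanged.

LF50vp00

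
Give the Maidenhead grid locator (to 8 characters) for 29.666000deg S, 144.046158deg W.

BG70xi40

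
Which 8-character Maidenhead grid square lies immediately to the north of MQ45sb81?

MQ45sb82

Latitude extended square 1; +1 → 2.
The longitude characters are unchanged.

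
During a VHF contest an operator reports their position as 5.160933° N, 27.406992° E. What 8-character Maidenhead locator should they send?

Add 180° to longitude and 90° to latitude: 207.40699, 95.16093.
Field: lon ⌊207.40699/20⌋ = 10 → K; lat ⌊95.16093/10⌋ = 9 → J.
Square: lon ⌊7.40699/2⌋ = 3; lat ⌊5.16093/1⌋ = 5.
Subsquare: lon ⌊1.40699/0.0833333⌋ = 16 → q; lat ⌊0.16093/0.0416667⌋ = 3 → d.
Extended square: lon ⌊0.07366/0.00833333⌋ = 8; lat ⌊0.03593/0.00416667⌋ = 8.

KJ35qd88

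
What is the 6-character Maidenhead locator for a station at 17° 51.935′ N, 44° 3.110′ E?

Add 180° to longitude and 90° to latitude: 224.0518, 107.8656.
Field: lon ⌊224.0518/20⌋ = 11 → L; lat ⌊107.8656/10⌋ = 10 → K.
Square: lon ⌊4.0518/2⌋ = 2; lat ⌊7.8656/1⌋ = 7.
Subsquare: lon ⌊0.0518/0.0833333⌋ = 0 → a; lat ⌊0.8656/0.0416667⌋ = 20 → u.

LK27au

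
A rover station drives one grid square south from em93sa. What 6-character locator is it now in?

EM92sx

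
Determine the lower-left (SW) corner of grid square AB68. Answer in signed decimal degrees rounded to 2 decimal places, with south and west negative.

Field A=0, B=1: +0·20° lon, +1·10° lat → SW at lon -180°, lat -80°.
Square 6, 8: +6·2° lon, +8·1° lat → SW at lon -168°, lat -72°.
latitude -72.00, longitude -168.00.

-72.00, -168.00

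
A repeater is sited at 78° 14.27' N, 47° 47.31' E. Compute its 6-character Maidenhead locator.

LQ38vf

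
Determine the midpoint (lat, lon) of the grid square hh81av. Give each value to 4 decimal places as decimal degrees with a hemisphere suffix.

18.1042° S, 23.9583° W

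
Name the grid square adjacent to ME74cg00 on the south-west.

Longitude extended square 0; −1 → -1, wraps to 9, carry into subsquare.
Longitude subsquare c = 2; −1 → 1 = b.
Latitude extended square 0; −1 → -1, wraps to 9, carry into subsquare.
Latitude subsquare g = 6; −1 → 5 = f.

ME74bf99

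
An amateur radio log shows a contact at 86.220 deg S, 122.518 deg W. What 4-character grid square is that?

Add 180° to longitude and 90° to latitude: 57.48, 3.78.
Field: lon ⌊57.48/20⌋ = 2 → C; lat ⌊3.78/10⌋ = 0 → A.
Square: lon ⌊17.48/2⌋ = 8; lat ⌊3.78/1⌋ = 3.

CA83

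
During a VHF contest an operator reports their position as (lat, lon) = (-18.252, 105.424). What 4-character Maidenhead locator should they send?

OH21

Offset from 180°W / 90°S: lon 285.42°, lat 71.75°.
Field: lon ⌊285.42/20⌋ = 14 → O; lat ⌊71.75/10⌋ = 7 → H.
Square: lon ⌊5.42/2⌋ = 2; lat ⌊1.75/1⌋ = 1.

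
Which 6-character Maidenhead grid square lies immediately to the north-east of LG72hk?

LG72il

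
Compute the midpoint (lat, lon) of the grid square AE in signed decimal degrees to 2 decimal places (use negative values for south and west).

-45.00, -170.00

Field A=0, E=4: +0·20° lon, +4·10° lat → SW at lon -180°, lat -50°.
Cell spans 20° lon × 10° lat. Centre is SW corner plus half of each.
latitude -45.00, longitude -170.00.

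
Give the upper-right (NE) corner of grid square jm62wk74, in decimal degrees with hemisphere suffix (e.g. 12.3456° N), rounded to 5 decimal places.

32.43750° N, 13.90000° E

Field J=9, M=12: +9·20° lon, +12·10° lat → SW at lon 0°, lat 30°.
Square 6, 2: +6·2° lon, +2·1° lat → SW at lon 12°, lat 32°.
Subsquare w=22, k=10: +22·0.0833333° lon, +10·0.0416667° lat → SW at lon 13.8333°, lat 32.4167°.
Extended square 7, 4: +7·0.00833333° lon, +4·0.00416667° lat → SW at lon 13.8917°, lat 32.4333°.
Cell spans 0.00833333° lon × 0.00416667° lat. NE corner is SW corner plus one full cell.
latitude 32.43750° N, longitude 13.90000° E.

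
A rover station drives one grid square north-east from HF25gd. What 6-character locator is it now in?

Longitude subsquare g = 6; +1 → 7 = h.
Latitude subsquare d = 3; +1 → 4 = e.

HF25he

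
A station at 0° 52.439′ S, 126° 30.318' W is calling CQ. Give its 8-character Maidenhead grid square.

Offset from 180°W / 90°S: lon 53.49470°, lat 89.12602°.
Field: lon ⌊53.49470/20⌋ = 2 → C; lat ⌊89.12602/10⌋ = 8 → I.
Square: lon ⌊13.49470/2⌋ = 6; lat ⌊9.12602/1⌋ = 9.
Subsquare: lon ⌊1.49470/0.0833333⌋ = 17 → r; lat ⌊0.12602/0.0416667⌋ = 3 → d.
Extended square: lon ⌊0.07803/0.00833333⌋ = 9; lat ⌊0.00102/0.00416667⌋ = 0.

CI69rd90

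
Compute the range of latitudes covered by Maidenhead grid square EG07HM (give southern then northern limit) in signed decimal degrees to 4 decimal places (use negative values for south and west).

Field E=4, G=6: +4·20° lon, +6·10° lat → SW at lon -100°, lat -30°.
Square 0, 7: +0·2° lon, +7·1° lat → SW at lon -100°, lat -23°.
Subsquare h=7, m=12: +7·0.0833333° lon, +12·0.0416667° lat → SW at lon -99.4167°, lat -22.5°.
Cell spans 0.0833333° lon × 0.0416667° lat.
south -22.5000, north -22.4583.

-22.5000, -22.4583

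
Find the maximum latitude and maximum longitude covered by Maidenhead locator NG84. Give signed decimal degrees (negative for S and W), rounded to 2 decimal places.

-25.00, 98.00

Field N=13, G=6: +13·20° lon, +6·10° lat → SW at lon 80°, lat -30°.
Square 8, 4: +8·2° lon, +4·1° lat → SW at lon 96°, lat -26°.
Cell spans 2° lon × 1° lat. NE corner is SW corner plus one full cell.
latitude -25.00, longitude 98.00.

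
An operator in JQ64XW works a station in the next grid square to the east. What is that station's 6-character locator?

Longitude subsquare x = 23; +1 → 24, wraps to 0 = a, carry into square.
Longitude square 6; +1 → 7.
The latitude characters are unchanged.

JQ74aw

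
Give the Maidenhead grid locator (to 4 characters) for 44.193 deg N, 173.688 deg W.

AN34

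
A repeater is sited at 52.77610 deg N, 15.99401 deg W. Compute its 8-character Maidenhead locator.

IO22as06

Add 180° to longitude and 90° to latitude: 164.00599, 142.77610.
Field (20°×10°, letters A–R): lon ⌊164.00599/20⌋ = 8 → I; lat ⌊142.77610/10⌋ = 14 → O.
Square (2°×1°, digits 0–9): lon ⌊4.00599/2⌋ = 2; lat ⌊2.77610/1⌋ = 2.
Subsquare (5′×2.5′, letters a–x): lon ⌊0.00599/0.0833333⌋ = 0 → a; lat ⌊0.77610/0.0416667⌋ = 18 → s.
Extended square (30″×15″, digits 0–9): lon ⌊0.00599/0.00833333⌋ = 0; lat ⌊0.02610/0.00416667⌋ = 6.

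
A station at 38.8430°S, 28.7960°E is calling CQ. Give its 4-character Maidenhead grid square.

KF41

Offset from 180°W / 90°S: lon 208.80°, lat 51.16°.
Field (20°×10°, letters A–R): 208.80/20 → 10 → K, 51.16/10 → 5 → F; chars KF.
Square (2°×1°, digits 0–9): 8.80/2 → 4, 1.16/1 → 1; chars 41.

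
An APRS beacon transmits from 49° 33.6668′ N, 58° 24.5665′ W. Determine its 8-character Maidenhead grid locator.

Add 180° to longitude and 90° to latitude: 121.59056, 139.56111.
Field (20°×10°, letters A–R): lon ⌊121.59056/20⌋ = 6 → G; lat ⌊139.56111/10⌋ = 13 → N.
Square (2°×1°, digits 0–9): lon ⌊1.59056/2⌋ = 0; lat ⌊9.56111/1⌋ = 9.
Subsquare (5′×2.5′, letters a–x): lon ⌊1.59056/0.0833333⌋ = 19 → t; lat ⌊0.56111/0.0416667⌋ = 13 → n.
Extended square (30″×15″, digits 0–9): lon ⌊0.00723/0.00833333⌋ = 0; lat ⌊0.01945/0.00416667⌋ = 4.

GN09tn04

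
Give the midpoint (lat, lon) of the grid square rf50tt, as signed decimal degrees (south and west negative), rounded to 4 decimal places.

-39.1875, 171.6250

Field R=17, F=5: +17·20° lon, +5·10° lat → SW at lon 160°, lat -40°.
Square 5, 0: +5·2° lon, +0·1° lat → SW at lon 170°, lat -40°.
Subsquare t=19, t=19: +19·0.0833333° lon, +19·0.0416667° lat → SW at lon 171.583°, lat -39.2083°.
Cell spans 0.0833333° lon × 0.0416667° lat. Centre is SW corner plus half of each.
latitude -39.1875, longitude 171.6250.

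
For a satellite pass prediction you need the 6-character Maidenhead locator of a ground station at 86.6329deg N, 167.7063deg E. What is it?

RR36up

Shift to the Maidenhead origin (180°W, 90°S): lon 347.7063, lat 176.6329.
Field: lon ⌊347.7063/20⌋ = 17 → R; lat ⌊176.6329/10⌋ = 17 → R.
Square: lon ⌊7.7063/2⌋ = 3; lat ⌊6.6329/1⌋ = 6.
Subsquare: lon ⌊1.7063/0.0833333⌋ = 20 → u; lat ⌊0.6329/0.0416667⌋ = 15 → p.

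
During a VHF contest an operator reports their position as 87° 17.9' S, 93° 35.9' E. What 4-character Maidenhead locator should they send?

Offset from 180°W / 90°S: lon 273.60°, lat 2.70°.
Field (20°×10°, letters A–R): 273.60/20 → 13 → N, 2.70/10 → 0 → A; chars NA.
Square (2°×1°, digits 0–9): 13.60/2 → 6, 2.70/1 → 2; chars 62.

NA62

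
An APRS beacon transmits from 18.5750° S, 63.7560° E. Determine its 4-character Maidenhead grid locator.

MH11

Add 180° to longitude and 90° to latitude: 243.76, 71.42.
Field (20°×10°, letters A–R): lon ⌊243.76/20⌋ = 12 → M; lat ⌊71.42/10⌋ = 7 → H.
Square (2°×1°, digits 0–9): lon ⌊3.76/2⌋ = 1; lat ⌊1.42/1⌋ = 1.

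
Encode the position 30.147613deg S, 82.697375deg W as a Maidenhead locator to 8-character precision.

Offset from 180°W / 90°S: lon 97.30263°, lat 59.85239°.
Field (20°×10°, letters A–R): lon ⌊97.30263/20⌋ = 4 → E; lat ⌊59.85239/10⌋ = 5 → F.
Square (2°×1°, digits 0–9): lon ⌊17.30263/2⌋ = 8; lat ⌊9.85239/1⌋ = 9.
Subsquare (5′×2.5′, letters a–x): lon ⌊1.30263/0.0833333⌋ = 15 → p; lat ⌊0.85239/0.0416667⌋ = 20 → u.
Extended square (30″×15″, digits 0–9): lon ⌊0.05263/0.00833333⌋ = 6; lat ⌊0.01905/0.00416667⌋ = 4.

EF89pu64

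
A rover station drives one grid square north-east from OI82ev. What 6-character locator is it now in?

OI82fw

Longitude subsquare e = 4; +1 → 5 = f.
Latitude subsquare v = 21; +1 → 22 = w.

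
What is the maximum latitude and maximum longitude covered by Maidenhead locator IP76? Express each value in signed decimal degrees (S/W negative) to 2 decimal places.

67.00, -4.00

Field I=8, P=15: +8·20° lon, +15·10° lat → SW at lon -20°, lat 60°.
Square 7, 6: +7·2° lon, +6·1° lat → SW at lon -6°, lat 66°.
Cell spans 2° lon × 1° lat. NE corner is SW corner plus one full cell.
latitude 67.00, longitude -4.00.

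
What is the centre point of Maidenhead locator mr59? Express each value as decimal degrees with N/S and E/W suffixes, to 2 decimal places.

89.50° N, 71.00° E

Field M=12, R=17: +12·20° lon, +17·10° lat → SW at lon 60°, lat 80°.
Square 5, 9: +5·2° lon, +9·1° lat → SW at lon 70°, lat 89°.
Cell spans 2° lon × 1° lat. Centre is SW corner plus half of each.
latitude 89.50° N, longitude 71.00° E.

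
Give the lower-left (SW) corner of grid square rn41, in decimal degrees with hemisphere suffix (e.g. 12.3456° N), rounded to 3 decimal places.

41.000° N, 168.000° E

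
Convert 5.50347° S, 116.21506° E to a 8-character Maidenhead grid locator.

OI84cl59

Offset from 180°W / 90°S: lon 296.21506°, lat 84.49653°.
Field (20°×10°, letters A–R): lon ⌊296.21506/20⌋ = 14 → O; lat ⌊84.49653/10⌋ = 8 → I.
Square (2°×1°, digits 0–9): lon ⌊16.21506/2⌋ = 8; lat ⌊4.49653/1⌋ = 4.
Subsquare (5′×2.5′, letters a–x): lon ⌊0.21506/0.0833333⌋ = 2 → c; lat ⌊0.49653/0.0416667⌋ = 11 → l.
Extended square (30″×15″, digits 0–9): lon ⌊0.04839/0.00833333⌋ = 5; lat ⌊0.03820/0.00416667⌋ = 9.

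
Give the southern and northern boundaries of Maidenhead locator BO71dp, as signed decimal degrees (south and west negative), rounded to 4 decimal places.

Field B=1, O=14: +1·20° lon, +14·10° lat → SW at lon -160°, lat 50°.
Square 7, 1: +7·2° lon, +1·1° lat → SW at lon -146°, lat 51°.
Subsquare d=3, p=15: +3·0.0833333° lon, +15·0.0416667° lat → SW at lon -145.75°, lat 51.625°.
Cell spans 0.0833333° lon × 0.0416667° lat.
south 51.6250, north 51.6667.

51.6250, 51.6667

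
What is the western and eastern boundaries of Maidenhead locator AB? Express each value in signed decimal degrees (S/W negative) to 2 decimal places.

Field A=0, B=1: +0·20° lon, +1·10° lat → SW at lon -180°, lat -80°.
Cell spans 20° lon × 10° lat.
west -180.00, east -160.00.

-180.00, -160.00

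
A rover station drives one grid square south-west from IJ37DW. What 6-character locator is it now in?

Longitude subsquare d = 3; −1 → 2 = c.
Latitude subsquare w = 22; −1 → 21 = v.

IJ37cv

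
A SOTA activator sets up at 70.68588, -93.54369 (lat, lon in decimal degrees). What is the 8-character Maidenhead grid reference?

EQ30fq44

Offset from 180°W / 90°S: lon 86.45631°, lat 160.68588°.
Field: lon ⌊86.45631/20⌋ = 4 → E; lat ⌊160.68588/10⌋ = 16 → Q.
Square: lon ⌊6.45631/2⌋ = 3; lat ⌊0.68588/1⌋ = 0.
Subsquare: lon ⌊0.45631/0.0833333⌋ = 5 → f; lat ⌊0.68588/0.0416667⌋ = 16 → q.
Extended square: lon ⌊0.03964/0.00833333⌋ = 4; lat ⌊0.01921/0.00416667⌋ = 4.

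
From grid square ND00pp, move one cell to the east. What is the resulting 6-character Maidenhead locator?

Longitude subsquare p = 15; +1 → 16 = q.
The latitude characters are unchanged.

ND00qp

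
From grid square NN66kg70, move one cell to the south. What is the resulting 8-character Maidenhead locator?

NN66kf79

Latitude extended square 0; −1 → -1, wraps to 9, carry into subsquare.
Latitude subsquare g = 6; −1 → 5 = f.
The longitude characters are unchanged.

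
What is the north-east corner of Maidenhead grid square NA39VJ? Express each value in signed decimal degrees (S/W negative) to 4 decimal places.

Field N=13, A=0: +13·20° lon, +0·10° lat → SW at lon 80°, lat -90°.
Square 3, 9: +3·2° lon, +9·1° lat → SW at lon 86°, lat -81°.
Subsquare v=21, j=9: +21·0.0833333° lon, +9·0.0416667° lat → SW at lon 87.75°, lat -80.625°.
Cell spans 0.0833333° lon × 0.0416667° lat. NE corner is SW corner plus one full cell.
latitude -80.5833, longitude 87.8333.

-80.5833, 87.8333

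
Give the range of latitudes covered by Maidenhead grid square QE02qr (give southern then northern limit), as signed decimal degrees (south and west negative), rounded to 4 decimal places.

-47.2917, -47.2500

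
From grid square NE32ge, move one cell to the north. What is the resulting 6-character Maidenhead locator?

NE32gf

Latitude subsquare e = 4; +1 → 5 = f.
The longitude characters are unchanged.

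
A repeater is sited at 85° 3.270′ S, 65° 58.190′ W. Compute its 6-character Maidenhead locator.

FA74aw

Offset from 180°W / 90°S: lon 114.0302°, lat 4.9455°.
Field: 114.0302/20 → 5 → F, 4.9455/10 → 0 → A; chars FA.
Square: 14.0302/2 → 7, 4.9455/1 → 4; chars 74.
Subsquare: 0.0302/0.0833333 → 0 → a, 0.9455/0.0416667 → 22 → w; chars aw.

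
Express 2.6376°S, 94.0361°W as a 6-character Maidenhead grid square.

Offset from 180°W / 90°S: lon 85.9639°, lat 87.3624°.
Field: 85.9639/20 → 4 → E, 87.3624/10 → 8 → I; chars EI.
Square: 5.9639/2 → 2, 7.3624/1 → 7; chars 27.
Subsquare: 1.9639/0.0833333 → 23 → x, 0.3624/0.0416667 → 8 → i; chars xi.

EI27xi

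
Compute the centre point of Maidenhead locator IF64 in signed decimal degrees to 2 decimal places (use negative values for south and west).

-35.50, -7.00

Field I=8, F=5: +8·20° lon, +5·10° lat → SW at lon -20°, lat -40°.
Square 6, 4: +6·2° lon, +4·1° lat → SW at lon -8°, lat -36°.
Cell spans 2° lon × 1° lat. Centre is SW corner plus half of each.
latitude -35.50, longitude -7.00.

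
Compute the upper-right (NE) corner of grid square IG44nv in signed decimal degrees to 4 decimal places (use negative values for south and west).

-25.0833, -10.8333

Field I=8, G=6: +8·20° lon, +6·10° lat → SW at lon -20°, lat -30°.
Square 4, 4: +4·2° lon, +4·1° lat → SW at lon -12°, lat -26°.
Subsquare n=13, v=21: +13·0.0833333° lon, +21·0.0416667° lat → SW at lon -10.9167°, lat -25.125°.
Cell spans 0.0833333° lon × 0.0416667° lat. NE corner is SW corner plus one full cell.
latitude -25.0833, longitude -10.8333.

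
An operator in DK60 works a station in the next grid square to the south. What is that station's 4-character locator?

DJ69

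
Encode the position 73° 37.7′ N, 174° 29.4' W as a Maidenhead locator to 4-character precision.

AQ23

Offset from 180°W / 90°S: lon 5.51°, lat 163.63°.
Field (20°×10°, letters A–R): 5.51/20 → 0 → A, 163.63/10 → 16 → Q; chars AQ.
Square (2°×1°, digits 0–9): 5.51/2 → 2, 3.63/1 → 3; chars 23.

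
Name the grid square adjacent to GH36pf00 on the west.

GH36of90

Longitude extended square 0; −1 → -1, wraps to 9, carry into subsquare.
Longitude subsquare p = 15; −1 → 14 = o.
The latitude characters are unchanged.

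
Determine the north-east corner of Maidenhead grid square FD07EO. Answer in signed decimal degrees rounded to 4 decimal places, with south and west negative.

Field F=5, D=3: +5·20° lon, +3·10° lat → SW at lon -80°, lat -60°.
Square 0, 7: +0·2° lon, +7·1° lat → SW at lon -80°, lat -53°.
Subsquare e=4, o=14: +4·0.0833333° lon, +14·0.0416667° lat → SW at lon -79.6667°, lat -52.4167°.
Cell spans 0.0833333° lon × 0.0416667° lat. NE corner is SW corner plus one full cell.
latitude -52.3750, longitude -79.5833.

-52.3750, -79.5833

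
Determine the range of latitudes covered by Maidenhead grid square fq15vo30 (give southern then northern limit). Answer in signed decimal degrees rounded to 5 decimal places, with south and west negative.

75.58333, 75.58750

Field F=5, Q=16: +5·20° lon, +16·10° lat → SW at lon -80°, lat 70°.
Square 1, 5: +1·2° lon, +5·1° lat → SW at lon -78°, lat 75°.
Subsquare v=21, o=14: +21·0.0833333° lon, +14·0.0416667° lat → SW at lon -76.25°, lat 75.5833°.
Extended square 3, 0: +3·0.00833333° lon, +0·0.00416667° lat → SW at lon -76.225°, lat 75.5833°.
Cell spans 0.00833333° lon × 0.00416667° lat.
south 75.58333, north 75.58750.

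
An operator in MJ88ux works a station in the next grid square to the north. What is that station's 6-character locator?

MJ89ua

Latitude subsquare x = 23; +1 → 24, wraps to 0 = a, carry into square.
Latitude square 8; +1 → 9.
The longitude characters are unchanged.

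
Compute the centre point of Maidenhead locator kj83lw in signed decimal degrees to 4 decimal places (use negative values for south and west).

Field K=10, J=9: +10·20° lon, +9·10° lat → SW at lon 20°, lat 0°.
Square 8, 3: +8·2° lon, +3·1° lat → SW at lon 36°, lat 3°.
Subsquare l=11, w=22: +11·0.0833333° lon, +22·0.0416667° lat → SW at lon 36.9167°, lat 3.91667°.
Cell spans 0.0833333° lon × 0.0416667° lat. Centre is SW corner plus half of each.
latitude 3.9375, longitude 36.9583.

3.9375, 36.9583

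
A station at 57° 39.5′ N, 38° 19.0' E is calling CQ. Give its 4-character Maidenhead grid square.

KO97

Offset from 180°W / 90°S: lon 218.32°, lat 147.66°.
Field (20°×10°, letters A–R): lon ⌊218.32/20⌋ = 10 → K; lat ⌊147.66/10⌋ = 14 → O.
Square (2°×1°, digits 0–9): lon ⌊18.32/2⌋ = 9; lat ⌊7.66/1⌋ = 7.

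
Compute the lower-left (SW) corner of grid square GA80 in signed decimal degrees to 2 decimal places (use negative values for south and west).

Field G=6, A=0: +6·20° lon, +0·10° lat → SW at lon -60°, lat -90°.
Square 8, 0: +8·2° lon, +0·1° lat → SW at lon -44°, lat -90°.
latitude -90.00, longitude -44.00.

-90.00, -44.00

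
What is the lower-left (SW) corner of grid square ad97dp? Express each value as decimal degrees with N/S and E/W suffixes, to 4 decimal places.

52.3750° S, 161.7500° W

Field A=0, D=3: +0·20° lon, +3·10° lat → SW at lon -180°, lat -60°.
Square 9, 7: +9·2° lon, +7·1° lat → SW at lon -162°, lat -53°.
Subsquare d=3, p=15: +3·0.0833333° lon, +15·0.0416667° lat → SW at lon -161.75°, lat -52.375°.
latitude 52.3750° S, longitude 161.7500° W.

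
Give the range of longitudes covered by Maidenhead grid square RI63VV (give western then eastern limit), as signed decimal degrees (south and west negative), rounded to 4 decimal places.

173.7500, 173.8333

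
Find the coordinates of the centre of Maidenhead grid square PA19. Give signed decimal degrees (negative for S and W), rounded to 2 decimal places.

-80.50, 123.00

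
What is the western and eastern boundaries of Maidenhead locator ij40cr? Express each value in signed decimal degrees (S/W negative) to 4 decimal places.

Field I=8, J=9: +8·20° lon, +9·10° lat → SW at lon -20°, lat 0°.
Square 4, 0: +4·2° lon, +0·1° lat → SW at lon -12°, lat 0°.
Subsquare c=2, r=17: +2·0.0833333° lon, +17·0.0416667° lat → SW at lon -11.8333°, lat 0.708333°.
Cell spans 0.0833333° lon × 0.0416667° lat.
west -11.8333, east -11.7500.

-11.8333, -11.7500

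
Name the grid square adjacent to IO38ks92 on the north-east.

Longitude extended square 9; +1 → 10, wraps to 0, carry into subsquare.
Longitude subsquare k = 10; +1 → 11 = l.
Latitude extended square 2; +1 → 3.

IO38ls03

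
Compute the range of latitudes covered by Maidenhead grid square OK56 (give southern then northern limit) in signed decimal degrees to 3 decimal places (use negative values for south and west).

16.000, 17.000

Field O=14, K=10: +14·20° lon, +10·10° lat → SW at lon 100°, lat 10°.
Square 5, 6: +5·2° lon, +6·1° lat → SW at lon 110°, lat 16°.
Cell spans 2° lon × 1° lat.
south 16.000, north 17.000.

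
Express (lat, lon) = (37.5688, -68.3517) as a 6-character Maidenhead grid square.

Offset from 180°W / 90°S: lon 111.6483°, lat 127.5688°.
Field: lon ⌊111.6483/20⌋ = 5 → F; lat ⌊127.5688/10⌋ = 12 → M.
Square: lon ⌊11.6483/2⌋ = 5; lat ⌊7.5688/1⌋ = 7.
Subsquare: lon ⌊1.6483/0.0833333⌋ = 19 → t; lat ⌊0.5688/0.0416667⌋ = 13 → n.

FM57tn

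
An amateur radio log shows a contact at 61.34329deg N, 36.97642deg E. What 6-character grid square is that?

KP81li

Offset from 180°W / 90°S: lon 216.9764°, lat 151.3433°.
Field: 216.9764/20 → 10 → K, 151.3433/10 → 15 → P; chars KP.
Square: 16.9764/2 → 8, 1.3433/1 → 1; chars 81.
Subsquare: 0.9764/0.0833333 → 11 → l, 0.3433/0.0416667 → 8 → i; chars li.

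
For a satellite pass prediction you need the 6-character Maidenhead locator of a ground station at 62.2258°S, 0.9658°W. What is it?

Offset from 180°W / 90°S: lon 179.0342°, lat 27.7742°.
Field: 179.0342/20 → 8 → I, 27.7742/10 → 2 → C; chars IC.
Square: 19.0342/2 → 9, 7.7742/1 → 7; chars 97.
Subsquare: 1.0342/0.0833333 → 12 → m, 0.7742/0.0416667 → 18 → s; chars ms.

IC97ms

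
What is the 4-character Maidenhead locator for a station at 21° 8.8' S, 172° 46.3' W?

AG38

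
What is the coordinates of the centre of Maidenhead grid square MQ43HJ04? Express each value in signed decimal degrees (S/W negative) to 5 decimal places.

Field M=12, Q=16: +12·20° lon, +16·10° lat → SW at lon 60°, lat 70°.
Square 4, 3: +4·2° lon, +3·1° lat → SW at lon 68°, lat 73°.
Subsquare h=7, j=9: +7·0.0833333° lon, +9·0.0416667° lat → SW at lon 68.5833°, lat 73.375°.
Extended square 0, 4: +0·0.00833333° lon, +4·0.00416667° lat → SW at lon 68.5833°, lat 73.3917°.
Cell spans 0.00833333° lon × 0.00416667° lat. Centre is SW corner plus half of each.
latitude 73.39375, longitude 68.58750.

73.39375, 68.58750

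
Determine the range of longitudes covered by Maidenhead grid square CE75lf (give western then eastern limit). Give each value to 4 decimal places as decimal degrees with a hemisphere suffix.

Field C=2, E=4: +2·20° lon, +4·10° lat → SW at lon -140°, lat -50°.
Square 7, 5: +7·2° lon, +5·1° lat → SW at lon -126°, lat -45°.
Subsquare l=11, f=5: +11·0.0833333° lon, +5·0.0416667° lat → SW at lon -125.083°, lat -44.7917°.
Cell spans 0.0833333° lon × 0.0416667° lat.
west 125.0833° W, east 125.0000° W.

125.0833° W, 125.0000° W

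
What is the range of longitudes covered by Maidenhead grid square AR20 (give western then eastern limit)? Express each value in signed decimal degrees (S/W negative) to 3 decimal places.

Field A=0, R=17: +0·20° lon, +17·10° lat → SW at lon -180°, lat 80°.
Square 2, 0: +2·2° lon, +0·1° lat → SW at lon -176°, lat 80°.
Cell spans 2° lon × 1° lat.
west -176.000, east -174.000.

-176.000, -174.000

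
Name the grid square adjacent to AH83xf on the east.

AH93af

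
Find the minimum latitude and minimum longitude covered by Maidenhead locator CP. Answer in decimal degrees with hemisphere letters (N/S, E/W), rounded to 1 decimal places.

60.0° N, 140.0° W

Field C=2, P=15: +2·20° lon, +15·10° lat → SW at lon -140°, lat 60°.
latitude 60.0° N, longitude 140.0° W.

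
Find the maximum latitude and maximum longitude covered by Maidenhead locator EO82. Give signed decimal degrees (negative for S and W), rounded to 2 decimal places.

Field E=4, O=14: +4·20° lon, +14·10° lat → SW at lon -100°, lat 50°.
Square 8, 2: +8·2° lon, +2·1° lat → SW at lon -84°, lat 52°.
Cell spans 2° lon × 1° lat. NE corner is SW corner plus one full cell.
latitude 53.00, longitude -82.00.

53.00, -82.00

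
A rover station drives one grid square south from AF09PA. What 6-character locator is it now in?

Latitude subsquare a = 0; −1 → -1, wraps to 23 = x, carry into square.
Latitude square 9; −1 → 8.
The longitude characters are unchanged.

AF08px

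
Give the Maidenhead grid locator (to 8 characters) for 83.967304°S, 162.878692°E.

Offset from 180°W / 90°S: lon 342.87869°, lat 6.03270°.
Field (20°×10°, letters A–R): lon ⌊342.87869/20⌋ = 17 → R; lat ⌊6.03270/10⌋ = 0 → A.
Square (2°×1°, digits 0–9): lon ⌊2.87869/2⌋ = 1; lat ⌊6.03270/1⌋ = 6.
Subsquare (5′×2.5′, letters a–x): lon ⌊0.87869/0.0833333⌋ = 10 → k; lat ⌊0.03270/0.0416667⌋ = 0 → a.
Extended square (30″×15″, digits 0–9): lon ⌊0.04536/0.00833333⌋ = 5; lat ⌊0.03270/0.00416667⌋ = 7.

RA16ka57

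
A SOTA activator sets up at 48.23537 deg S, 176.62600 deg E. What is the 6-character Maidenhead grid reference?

RE81hs

Add 180° to longitude and 90° to latitude: 356.6260, 41.7646.
Field (20°×10°, letters A–R): lon ⌊356.6260/20⌋ = 17 → R; lat ⌊41.7646/10⌋ = 4 → E.
Square (2°×1°, digits 0–9): lon ⌊16.6260/2⌋ = 8; lat ⌊1.7646/1⌋ = 1.
Subsquare (5′×2.5′, letters a–x): lon ⌊0.6260/0.0833333⌋ = 7 → h; lat ⌊0.7646/0.0416667⌋ = 18 → s.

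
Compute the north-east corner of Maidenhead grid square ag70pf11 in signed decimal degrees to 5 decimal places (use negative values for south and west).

-29.78333, -164.73333

Field A=0, G=6: +0·20° lon, +6·10° lat → SW at lon -180°, lat -30°.
Square 7, 0: +7·2° lon, +0·1° lat → SW at lon -166°, lat -30°.
Subsquare p=15, f=5: +15·0.0833333° lon, +5·0.0416667° lat → SW at lon -164.75°, lat -29.7917°.
Extended square 1, 1: +1·0.00833333° lon, +1·0.00416667° lat → SW at lon -164.742°, lat -29.7875°.
Cell spans 0.00833333° lon × 0.00416667° lat. NE corner is SW corner plus one full cell.
latitude -29.78333, longitude -164.73333.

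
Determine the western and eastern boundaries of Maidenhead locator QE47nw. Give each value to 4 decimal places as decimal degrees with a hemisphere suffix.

Field Q=16, E=4: +16·20° lon, +4·10° lat → SW at lon 140°, lat -50°.
Square 4, 7: +4·2° lon, +7·1° lat → SW at lon 148°, lat -43°.
Subsquare n=13, w=22: +13·0.0833333° lon, +22·0.0416667° lat → SW at lon 149.083°, lat -42.0833°.
Cell spans 0.0833333° lon × 0.0416667° lat.
west 149.0833° E, east 149.1667° E.

149.0833° E, 149.1667° E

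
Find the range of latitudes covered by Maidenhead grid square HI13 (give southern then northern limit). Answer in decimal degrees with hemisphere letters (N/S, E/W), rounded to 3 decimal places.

7.000° S, 6.000° S

Field H=7, I=8: +7·20° lon, +8·10° lat → SW at lon -40°, lat -10°.
Square 1, 3: +1·2° lon, +3·1° lat → SW at lon -38°, lat -7°.
Cell spans 2° lon × 1° lat.
south 7.000° S, north 6.000° S.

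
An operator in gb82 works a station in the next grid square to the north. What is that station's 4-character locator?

Latitude square 2; +1 → 3.
The longitude characters are unchanged.

GB83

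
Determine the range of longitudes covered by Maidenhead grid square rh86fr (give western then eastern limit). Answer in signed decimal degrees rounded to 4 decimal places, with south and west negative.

176.4167, 176.5000

Field R=17, H=7: +17·20° lon, +7·10° lat → SW at lon 160°, lat -20°.
Square 8, 6: +8·2° lon, +6·1° lat → SW at lon 176°, lat -14°.
Subsquare f=5, r=17: +5·0.0833333° lon, +17·0.0416667° lat → SW at lon 176.417°, lat -13.2917°.
Cell spans 0.0833333° lon × 0.0416667° lat.
west 176.4167, east 176.5000.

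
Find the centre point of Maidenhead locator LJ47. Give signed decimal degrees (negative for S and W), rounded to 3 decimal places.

Field L=11, J=9: +11·20° lon, +9·10° lat → SW at lon 40°, lat 0°.
Square 4, 7: +4·2° lon, +7·1° lat → SW at lon 48°, lat 7°.
Cell spans 2° lon × 1° lat. Centre is SW corner plus half of each.
latitude 7.500, longitude 49.000.

7.500, 49.000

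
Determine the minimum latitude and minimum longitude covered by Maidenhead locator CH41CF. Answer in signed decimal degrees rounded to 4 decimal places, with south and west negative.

Field C=2, H=7: +2·20° lon, +7·10° lat → SW at lon -140°, lat -20°.
Square 4, 1: +4·2° lon, +1·1° lat → SW at lon -132°, lat -19°.
Subsquare c=2, f=5: +2·0.0833333° lon, +5·0.0416667° lat → SW at lon -131.833°, lat -18.7917°.
latitude -18.7917, longitude -131.8333.

-18.7917, -131.8333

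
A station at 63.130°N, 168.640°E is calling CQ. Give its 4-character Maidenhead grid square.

Offset from 180°W / 90°S: lon 348.64°, lat 153.13°.
Field: 348.64/20 → 17 → R, 153.13/10 → 15 → P; chars RP.
Square: 8.64/2 → 4, 3.13/1 → 3; chars 43.

RP43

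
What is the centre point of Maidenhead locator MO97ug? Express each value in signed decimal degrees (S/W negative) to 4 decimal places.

57.2708, 79.7083

Field M=12, O=14: +12·20° lon, +14·10° lat → SW at lon 60°, lat 50°.
Square 9, 7: +9·2° lon, +7·1° lat → SW at lon 78°, lat 57°.
Subsquare u=20, g=6: +20·0.0833333° lon, +6·0.0416667° lat → SW at lon 79.6667°, lat 57.25°.
Cell spans 0.0833333° lon × 0.0416667° lat. Centre is SW corner plus half of each.
latitude 57.2708, longitude 79.7083.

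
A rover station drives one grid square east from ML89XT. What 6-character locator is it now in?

ML99at

Longitude subsquare x = 23; +1 → 24, wraps to 0 = a, carry into square.
Longitude square 8; +1 → 9.
The latitude characters are unchanged.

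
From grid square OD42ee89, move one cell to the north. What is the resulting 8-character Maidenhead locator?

Latitude extended square 9; +1 → 10, wraps to 0, carry into subsquare.
Latitude subsquare e = 4; +1 → 5 = f.
The longitude characters are unchanged.

OD42ef80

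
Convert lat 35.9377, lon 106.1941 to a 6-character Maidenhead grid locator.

OM35cw

Offset from 180°W / 90°S: lon 286.1941°, lat 125.9377°.
Field (20°×10°, letters A–R): lon ⌊286.1941/20⌋ = 14 → O; lat ⌊125.9377/10⌋ = 12 → M.
Square (2°×1°, digits 0–9): lon ⌊6.1941/2⌋ = 3; lat ⌊5.9377/1⌋ = 5.
Subsquare (5′×2.5′, letters a–x): lon ⌊0.1941/0.0833333⌋ = 2 → c; lat ⌊0.9377/0.0416667⌋ = 22 → w.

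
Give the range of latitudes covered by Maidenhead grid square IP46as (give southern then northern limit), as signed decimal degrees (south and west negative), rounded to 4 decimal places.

Field I=8, P=15: +8·20° lon, +15·10° lat → SW at lon -20°, lat 60°.
Square 4, 6: +4·2° lon, +6·1° lat → SW at lon -12°, lat 66°.
Subsquare a=0, s=18: +0·0.0833333° lon, +18·0.0416667° lat → SW at lon -12°, lat 66.75°.
Cell spans 0.0833333° lon × 0.0416667° lat.
south 66.7500, north 66.7917.

66.7500, 66.7917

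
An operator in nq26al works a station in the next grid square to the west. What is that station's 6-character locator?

Longitude subsquare a = 0; −1 → -1, wraps to 23 = x, carry into square.
Longitude square 2; −1 → 1.
The latitude characters are unchanged.

NQ16xl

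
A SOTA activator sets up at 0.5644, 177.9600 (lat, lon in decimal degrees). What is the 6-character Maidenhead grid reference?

Shift to the Maidenhead origin (180°W, 90°S): lon 357.9600, lat 90.5644.
Field (20°×10°, letters A–R): lon ⌊357.9600/20⌋ = 17 → R; lat ⌊90.5644/10⌋ = 9 → J.
Square (2°×1°, digits 0–9): lon ⌊17.9600/2⌋ = 8; lat ⌊0.5644/1⌋ = 0.
Subsquare (5′×2.5′, letters a–x): lon ⌊1.9600/0.0833333⌋ = 23 → x; lat ⌊0.5644/0.0416667⌋ = 13 → n.

RJ80xn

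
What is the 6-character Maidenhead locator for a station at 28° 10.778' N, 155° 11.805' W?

Shift to the Maidenhead origin (180°W, 90°S): lon 24.8032, lat 118.1796.
Field: 24.8032/20 → 1 → B, 118.1796/10 → 11 → L; chars BL.
Square: 4.8032/2 → 2, 8.1796/1 → 8; chars 28.
Subsquare: 0.8032/0.0833333 → 9 → j, 0.1796/0.0416667 → 4 → e; chars je.

BL28je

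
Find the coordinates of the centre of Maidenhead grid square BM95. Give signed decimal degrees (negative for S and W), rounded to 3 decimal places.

35.500, -141.000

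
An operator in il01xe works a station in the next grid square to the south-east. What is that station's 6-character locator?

Longitude subsquare x = 23; +1 → 24, wraps to 0 = a, carry into square.
Longitude square 0; +1 → 1.
Latitude subsquare e = 4; −1 → 3 = d.

IL11ad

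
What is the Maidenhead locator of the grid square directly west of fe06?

EE96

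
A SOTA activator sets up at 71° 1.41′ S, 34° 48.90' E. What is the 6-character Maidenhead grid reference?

KB78jx

Add 180° to longitude and 90° to latitude: 214.8150, 18.9765.
Field (20°×10°, letters A–R): lon ⌊214.8150/20⌋ = 10 → K; lat ⌊18.9765/10⌋ = 1 → B.
Square (2°×1°, digits 0–9): lon ⌊14.8150/2⌋ = 7; lat ⌊8.9765/1⌋ = 8.
Subsquare (5′×2.5′, letters a–x): lon ⌊0.8150/0.0833333⌋ = 9 → j; lat ⌊0.9765/0.0416667⌋ = 23 → x.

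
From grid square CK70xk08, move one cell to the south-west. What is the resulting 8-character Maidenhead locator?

CK70wk97

Longitude extended square 0; −1 → -1, wraps to 9, carry into subsquare.
Longitude subsquare x = 23; −1 → 22 = w.
Latitude extended square 8; −1 → 7.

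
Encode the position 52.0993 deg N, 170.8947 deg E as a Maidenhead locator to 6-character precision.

RO52kc

Add 180° to longitude and 90° to latitude: 350.8947, 142.0993.
Field: 350.8947/20 → 17 → R, 142.0993/10 → 14 → O; chars RO.
Square: 10.8947/2 → 5, 2.0993/1 → 2; chars 52.
Subsquare: 0.8947/0.0833333 → 10 → k, 0.0993/0.0416667 → 2 → c; chars kc.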